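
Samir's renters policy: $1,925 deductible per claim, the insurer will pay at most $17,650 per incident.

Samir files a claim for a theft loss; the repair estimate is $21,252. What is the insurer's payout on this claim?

$17,650

Subtract the deductible: $21,252 − $1,925 = $19,327.
$19,327 exceeds the $17,650 limit, so the insurer pays the limit: $17,650.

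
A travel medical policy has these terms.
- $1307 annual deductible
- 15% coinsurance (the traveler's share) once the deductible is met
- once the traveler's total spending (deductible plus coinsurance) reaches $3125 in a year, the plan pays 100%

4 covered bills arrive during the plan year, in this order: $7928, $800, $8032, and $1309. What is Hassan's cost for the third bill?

Claim 1 ($7928): $1307 to deductible, leaving $6621; 15% of $6621 = $993.15. Traveler owes $2300.15 (running OOP $2300.15).
Claim 2 ($800): deductible already satisfied, so traveler's share is 15% × $800 = $120. Traveler pays $120; OOP now $2420.15.
Claim 3 ($8032): deductible already satisfied, so traveler's share is 15% × $8032 = $1204.80. OOP would hit $3624.95 > $3125, so the cap limits the traveler to $3125 − $2420.15 = $704.85.

$704.85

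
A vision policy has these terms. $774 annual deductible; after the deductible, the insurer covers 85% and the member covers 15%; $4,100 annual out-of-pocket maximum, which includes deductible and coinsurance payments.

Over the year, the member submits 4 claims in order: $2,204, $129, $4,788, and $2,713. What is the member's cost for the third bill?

$718.20

Claim 1 — $2,204: $774 to deductible, leaving $1,430; coinsurance $1,430 × 15% = $214.50. Member owes $988.50 (running OOP $988.50).
Claim 2 — $129: 15% coinsurance on $129 = $19.35. Member owes $19.35 (running OOP $1,007.85).
Claim 3 — $4,788: deductible met; 15% of $4,788 = $718.20. Member owes $718.20 (running OOP $1,726.05).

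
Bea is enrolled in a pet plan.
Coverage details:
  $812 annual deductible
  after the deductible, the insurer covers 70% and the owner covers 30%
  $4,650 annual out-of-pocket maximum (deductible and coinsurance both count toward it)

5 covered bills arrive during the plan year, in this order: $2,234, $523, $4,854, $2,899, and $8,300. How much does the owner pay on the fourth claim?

$869.70

Bill 1, $2,234: deductible takes $812, $1,422 remains; coinsurance $1,422 × 30% = $426.60. Owner pays $1,238.60; OOP now $1,238.60.
Bill 2, $523: deductible already satisfied, so owner's share is 30% × $523 = $156.90. Owner owes $156.90 (running OOP $1,395.50).
Bill 3, $4,854: deductible already satisfied, so owner's share is 30% × $4,854 = $1,456.20. Owner owes $1,456.20 (running OOP $2,851.70).
Bill 4, $2,899: deductible met; 30% of $2,899 = $869.70. Owner pays $869.70; OOP now $3,721.40.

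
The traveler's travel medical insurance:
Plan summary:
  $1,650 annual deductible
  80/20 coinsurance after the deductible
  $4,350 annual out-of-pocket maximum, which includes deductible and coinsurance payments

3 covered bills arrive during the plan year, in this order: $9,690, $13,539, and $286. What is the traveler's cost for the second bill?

$1,092

#1 ($9,690): $1,650 to deductible, leaving $8,040; 20% of $8,040 = $1,608. Traveler owes $3,258 (running OOP $3,258).
#2 ($13,539): 20% coinsurance on $13,539 = $2,707.80. That would push OOP to $5,965.80, over the $4,350 cap, so traveler pays $4,350 − $3,258 = $1,092.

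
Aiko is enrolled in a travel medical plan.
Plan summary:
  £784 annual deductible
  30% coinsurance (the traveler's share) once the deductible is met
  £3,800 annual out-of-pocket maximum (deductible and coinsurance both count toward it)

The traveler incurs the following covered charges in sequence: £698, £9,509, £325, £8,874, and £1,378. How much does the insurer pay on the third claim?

Bill 1, £698: fully absorbed by the deductible. Cost to traveler: £698. OOP to date £698. Insurer: £698 − £698 = £0.
Bill 2, £9,509: deductible takes £86, £9,423 remains; traveler's 30% is £2,826.90. Traveler owes £2,912.90 (running OOP £3,610.90). Plan pays £9,509 − £2,912.90 = £6,596.10.
Bill 3, £325: 30% coinsurance on £325 = £97.50. Traveler owes £97.50 (running OOP £3,708.40). Plan pays £325 − £97.50 = £227.50.

£227.50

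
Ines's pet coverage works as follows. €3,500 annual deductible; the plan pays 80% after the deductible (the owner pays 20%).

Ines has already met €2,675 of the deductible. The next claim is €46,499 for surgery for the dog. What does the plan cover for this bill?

€36,539.20

€2,675 of the €3,500 deductible is already met, leaving €825.
That leaves €46,499 − €825 = €45,674 for coinsurance.
20% of €45,674 = €9,134.80 falls to the owner.
So the owner owes €825 + €9,134.80 = €9,959.80.
The plan picks up €46,499 − €9,959.80 = €36,539.20.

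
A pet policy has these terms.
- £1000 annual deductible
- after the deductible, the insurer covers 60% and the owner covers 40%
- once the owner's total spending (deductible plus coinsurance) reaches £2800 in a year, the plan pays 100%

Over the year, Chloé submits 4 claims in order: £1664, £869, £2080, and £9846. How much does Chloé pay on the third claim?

Bill 1, £1664: £1000 finishes the deductible; £664 goes to coinsurance; owner's 40% is £265.60. Cost to owner: £1265.60. OOP to date £1265.60.
Bill 2, £869: 40% coinsurance on £869 = £347.60. Owner pays £347.60; OOP now £1613.20.
Bill 3, £2080: deductible already satisfied, so owner's share is 40% × £2080 = £832. Cost to owner: £832. OOP to date £2445.20.

£832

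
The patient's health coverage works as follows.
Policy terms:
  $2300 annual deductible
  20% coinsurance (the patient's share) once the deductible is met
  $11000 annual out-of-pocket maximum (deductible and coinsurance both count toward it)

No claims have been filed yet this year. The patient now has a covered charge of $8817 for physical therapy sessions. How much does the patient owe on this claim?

Deductible not yet touched, so the first $2300 of the bill goes to the deductible.
The remaining $6517 (= $8817 − $2300) moves to coinsurance.
Coinsurance: $6517 × 20% = $1303.40.
So the patient owes $2300 + $1303.40 = $3603.40 before any cap.
Cumulative spending $0 + $3603.40 = $3603.40 stays under the $11000 maximum.

$3603.40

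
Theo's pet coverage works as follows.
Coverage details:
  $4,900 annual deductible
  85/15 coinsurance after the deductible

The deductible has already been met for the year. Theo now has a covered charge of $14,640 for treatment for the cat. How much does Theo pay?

With the deductible met, the entire $14,640 is subject to coinsurance.
15% of $14,640 = $2,196 falls to the owner.

$2,196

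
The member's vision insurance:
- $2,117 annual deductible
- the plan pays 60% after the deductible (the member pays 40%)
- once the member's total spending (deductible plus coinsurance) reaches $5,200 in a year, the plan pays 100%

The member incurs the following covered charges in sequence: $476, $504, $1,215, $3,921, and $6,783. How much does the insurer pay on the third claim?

#1 ($476): all of it applies to the deductible. Member owes $476 (running OOP $476). Insurer: $476 − $476 = $0.
#2 ($504): all of it applies to the deductible. Member owes $504 (running OOP $980). Insurer: $504 − $504 = $0.
#3 ($1,215): deductible takes $1,137, $78 remains; 40% of $78 = $31.20. Member owes $1,168.20 (running OOP $2,148.20). Insurer: $1,215 − $1,168.20 = $46.80.

$46.80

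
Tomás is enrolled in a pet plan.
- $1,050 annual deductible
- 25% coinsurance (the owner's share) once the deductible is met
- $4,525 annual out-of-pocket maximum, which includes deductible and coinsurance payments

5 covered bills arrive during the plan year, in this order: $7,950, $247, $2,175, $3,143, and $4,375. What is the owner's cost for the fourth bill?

$785.75

Claim 1 — $7,950: $1,050 finishes the deductible; $6,900 goes to coinsurance; 25% of $6,900 = $1,725. Owner owes $2,775 (running OOP $2,775).
Claim 2 — $247: 25% coinsurance on $247 = $61.75. Owner owes $61.75 (running OOP $2,836.75).
Claim 3 — $2,175: deductible already satisfied, so owner's share is 25% × $2,175 = $543.75. Owner pays $543.75; OOP now $3,380.50.
Claim 4 — $3,143: deductible met; 25% of $3,143 = $785.75. Owner pays $785.75; OOP now $4,166.25.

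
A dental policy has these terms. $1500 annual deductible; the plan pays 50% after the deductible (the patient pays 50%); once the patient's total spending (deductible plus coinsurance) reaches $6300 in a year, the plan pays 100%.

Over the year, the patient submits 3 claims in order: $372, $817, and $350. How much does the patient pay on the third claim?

$330.50

Claim 1 — $372: entire amount goes to the deductible. Patient owes $372 (running OOP $372).
Claim 2 — $817: all of it applies to the deductible. Patient owes $817 (running OOP $1189).
Claim 3 — $350: $311 finishes the deductible; $39 goes to coinsurance; coinsurance $39 × 50% = $19.50. Cost to patient: $330.50. OOP to date $1519.50.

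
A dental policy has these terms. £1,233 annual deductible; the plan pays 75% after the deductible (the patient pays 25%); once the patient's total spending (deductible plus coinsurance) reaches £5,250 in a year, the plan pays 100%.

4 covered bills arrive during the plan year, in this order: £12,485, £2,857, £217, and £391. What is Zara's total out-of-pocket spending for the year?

£4,912.25

Bill 1, £12,485: £1,233 to deductible, leaving £11,252; coinsurance £11,252 × 25% = £2,813. Patient owes £4,046 (running OOP £4,046).
Bill 2, £2,857: deductible met; 25% of £2,857 = £714.25. Cost to patient: £714.25. OOP to date £4,760.25.
Bill 3, £217: 25% coinsurance on £217 = £54.25. Patient pays £54.25; OOP now £4,814.50.
Bill 4, £391: deductible already satisfied, so patient's share is 25% × £391 = £97.75. Patient owes £97.75 (running OOP £4,912.25).
Total paid by the patient: £4,046 + £714.25 + £54.25 + £97.75 = £4,912.25.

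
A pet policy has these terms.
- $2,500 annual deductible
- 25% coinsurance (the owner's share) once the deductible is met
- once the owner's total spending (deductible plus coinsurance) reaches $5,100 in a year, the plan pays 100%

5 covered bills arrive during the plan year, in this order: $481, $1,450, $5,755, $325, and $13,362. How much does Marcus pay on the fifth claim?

$1,222.25

Claim 1 — $481: entire amount goes to the deductible. Owner pays $481; OOP now $481.
Claim 2 — $1,450: entire amount goes to the deductible. Owner owes $1,450 (running OOP $1,931).
Claim 3 — $5,755: $569 finishes the deductible; $5,186 goes to coinsurance; 25% of $5,186 = $1,296.50. Cost to owner: $1,865.50. OOP to date $3,796.50.
Claim 4 — $325: deductible already satisfied, so owner's share is 25% × $325 = $81.25. Cost to owner: $81.25. OOP to date $3,877.75.
Claim 5 — $13,362: deductible already satisfied, so owner's share is 25% × $13,362 = $3,340.50. OOP would hit $7,218.25 > $5,100, so the cap limits the owner to $5,100 − $3,877.75 = $1,222.25.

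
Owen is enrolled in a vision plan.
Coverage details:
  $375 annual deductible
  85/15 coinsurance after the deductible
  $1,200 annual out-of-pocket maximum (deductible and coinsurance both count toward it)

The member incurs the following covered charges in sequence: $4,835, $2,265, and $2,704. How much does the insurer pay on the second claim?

Claim 1 ($4,835): $375 to deductible, leaving $4,460; 15% of $4,460 = $669. Member owes $1,044 (running OOP $1,044). Plan pays $4,835 − $1,044 = $3,791.
Claim 2 ($2,265): 15% coinsurance on $2,265 = $339.75. That would push OOP to $1,383.75, over the $1,200 cap, so member pays $1,200 − $1,044 = $156. Plan pays $2,265 − $156 = $2,109.

$2,109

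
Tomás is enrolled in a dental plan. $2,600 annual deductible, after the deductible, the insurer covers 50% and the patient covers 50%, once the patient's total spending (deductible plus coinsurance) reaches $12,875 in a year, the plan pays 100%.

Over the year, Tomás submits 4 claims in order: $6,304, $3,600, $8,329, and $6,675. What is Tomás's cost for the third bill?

$4,164.50

#1 ($6,304): $2,600 to deductible, leaving $3,704; patient's 50% is $1,852. Cost to patient: $4,452. OOP to date $4,452.
#2 ($3,600): deductible already satisfied, so patient's share is 50% × $3,600 = $1,800. Cost to patient: $1,800. OOP to date $6,252.
#3 ($8,329): deductible already satisfied, so patient's share is 50% × $8,329 = $4,164.50. Patient owes $4,164.50 (running OOP $10,416.50).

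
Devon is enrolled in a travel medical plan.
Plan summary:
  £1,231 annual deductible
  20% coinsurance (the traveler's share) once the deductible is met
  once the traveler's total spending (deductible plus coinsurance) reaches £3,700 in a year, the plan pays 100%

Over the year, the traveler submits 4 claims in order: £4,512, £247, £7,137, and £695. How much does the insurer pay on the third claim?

Bill 1, £4,512: £1,231 to deductible, leaving £3,281; traveler's 20% is £656.20. Traveler pays £1,887.20; OOP now £1,887.20. Insurer: £4,512 − £1,887.20 = £2,624.80.
Bill 2, £247: deductible already satisfied, so traveler's share is 20% × £247 = £49.40. Cost to traveler: £49.40. OOP to date £1,936.60. Plan pays £247 − £49.40 = £197.60.
Bill 3, £7,137: deductible already satisfied, so traveler's share is 20% × £7,137 = £1,427.40. Traveler pays £1,427.40; OOP now £3,364. Insurer: £7,137 − £1,427.40 = £5,709.60.

£5,709.60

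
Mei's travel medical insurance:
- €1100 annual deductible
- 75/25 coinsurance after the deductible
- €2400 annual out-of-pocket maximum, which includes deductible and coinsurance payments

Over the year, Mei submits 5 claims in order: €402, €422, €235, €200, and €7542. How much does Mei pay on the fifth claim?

Claim 1 (€402): entire amount goes to the deductible. Cost to traveler: €402. OOP to date €402.
Claim 2 (€422): entire amount goes to the deductible. Cost to traveler: €422. OOP to date €824.
Claim 3 (€235): all of it applies to the deductible. Cost to traveler: €235. OOP to date €1059.
Claim 4 (€200): €41 to deductible, leaving €159; 25% of €159 = €39.75. Traveler pays €80.75; OOP now €1139.75.
Claim 5 (€7542): deductible already satisfied, so traveler's share is 25% × €7542 = €1885.50. Adding that to €1139.75 gives €3025.25, past the €2400 cap; traveler pays only €2400 − €1139.75 = €1260.25.

€1260.25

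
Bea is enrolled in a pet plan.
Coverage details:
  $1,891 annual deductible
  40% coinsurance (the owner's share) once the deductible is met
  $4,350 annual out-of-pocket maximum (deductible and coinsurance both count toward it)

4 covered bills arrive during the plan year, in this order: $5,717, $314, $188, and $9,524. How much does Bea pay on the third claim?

Bill 1, $5,717: $1,891 finishes the deductible; $3,826 goes to coinsurance; 40% of $3,826 = $1,530.40. Cost to owner: $3,421.40. OOP to date $3,421.40.
Bill 2, $314: 40% coinsurance on $314 = $125.60. Owner owes $125.60 (running OOP $3,547).
Bill 3, $188: deductible met; 40% of $188 = $75.20. Owner pays $75.20; OOP now $3,622.20.

$75.20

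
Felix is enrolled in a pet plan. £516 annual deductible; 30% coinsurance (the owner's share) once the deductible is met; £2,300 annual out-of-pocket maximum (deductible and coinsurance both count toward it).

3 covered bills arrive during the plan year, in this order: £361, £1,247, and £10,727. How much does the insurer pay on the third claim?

Claim 1 (£361): fully absorbed by the deductible. Owner pays £361; OOP now £361. Plan pays £361 − £361 = £0.
Claim 2 (£1,247): £155 to deductible, leaving £1,092; 30% of £1,092 = £327.60. Owner pays £482.60; OOP now £843.60. Plan pays £1,247 − £482.60 = £764.40.
Claim 3 (£10,727): 30% coinsurance on £10,727 = £3,218.10. Adding that to £843.60 gives £4,061.70, past the £2,300 cap; owner pays only £2,300 − £843.60 = £1,456.40. Insurer: £10,727 − £1,456.40 = £9,270.60.

£9,270.60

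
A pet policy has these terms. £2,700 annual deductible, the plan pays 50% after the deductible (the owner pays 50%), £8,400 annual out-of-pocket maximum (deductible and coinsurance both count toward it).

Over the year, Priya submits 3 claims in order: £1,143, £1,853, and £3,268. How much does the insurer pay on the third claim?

£1,634

Claim 1 — £1,143: all of it applies to the deductible. Cost to owner: £1,143. OOP to date £1,143. Insurer: £1,143 − £1,143 = £0.
Claim 2 — £1,853: £1,557 finishes the deductible; £296 goes to coinsurance; coinsurance £296 × 50% = £148. Cost to owner: £1,705. OOP to date £2,848. Insurer: £1,853 − £1,705 = £148.
Claim 3 — £3,268: deductible already satisfied, so owner's share is 50% × £3,268 = £1,634. Owner owes £1,634 (running OOP £4,482). Insurer: £3,268 − £1,634 = £1,634.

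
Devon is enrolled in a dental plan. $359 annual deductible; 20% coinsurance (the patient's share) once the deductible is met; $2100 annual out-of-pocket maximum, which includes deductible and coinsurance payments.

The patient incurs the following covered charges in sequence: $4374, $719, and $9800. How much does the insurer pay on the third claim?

$9005.80

Bill 1, $4374: $359 to deductible, leaving $4015; 20% of $4015 = $803. Patient pays $1162; OOP now $1162. Plan pays $4374 − $1162 = $3212.
Bill 2, $719: deductible already satisfied, so patient's share is 20% × $719 = $143.80. Patient pays $143.80; OOP now $1305.80. Insurer: $719 − $143.80 = $575.20.
Bill 3, $9800: deductible already satisfied, so patient's share is 20% × $9800 = $1960. That would push OOP to $3265.80, over the $2100 cap, so patient pays $2100 − $1305.80 = $794.20. Insurer: $9800 − $794.20 = $9005.80.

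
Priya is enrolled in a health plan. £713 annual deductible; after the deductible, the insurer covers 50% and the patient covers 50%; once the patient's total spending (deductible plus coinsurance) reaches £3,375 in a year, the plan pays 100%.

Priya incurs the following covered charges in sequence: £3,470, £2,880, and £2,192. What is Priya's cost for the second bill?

Bill 1, £3,470: deductible takes £713, £2,757 remains; patient's 50% is £1,378.50. Patient owes £2,091.50 (running OOP £2,091.50).
Bill 2, £2,880: deductible met; 50% of £2,880 = £1,440. OOP would hit £3,531.50 > £3,375, so the cap limits the patient to £3,375 − £2,091.50 = £1,283.50.

£1,283.50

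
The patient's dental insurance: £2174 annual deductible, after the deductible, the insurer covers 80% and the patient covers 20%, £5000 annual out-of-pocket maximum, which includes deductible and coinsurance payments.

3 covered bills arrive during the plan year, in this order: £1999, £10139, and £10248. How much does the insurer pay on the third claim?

Claim 1 — £1999: all of it applies to the deductible. Cost to patient: £1999. OOP to date £1999. Insurer: £1999 − £1999 = £0.
Claim 2 — £10139: £175 finishes the deductible; £9964 goes to coinsurance; patient's 20% is £1992.80. Cost to patient: £2167.80. OOP to date £4166.80. Plan pays £10139 − £2167.80 = £7971.20.
Claim 3 — £10248: deductible met; 20% of £10248 = £2049.60. Adding that to £4166.80 gives £6216.40, past the £5000 cap; patient pays only £5000 − £4166.80 = £833.20. Plan pays £10248 − £833.20 = £9414.80.

£9414.80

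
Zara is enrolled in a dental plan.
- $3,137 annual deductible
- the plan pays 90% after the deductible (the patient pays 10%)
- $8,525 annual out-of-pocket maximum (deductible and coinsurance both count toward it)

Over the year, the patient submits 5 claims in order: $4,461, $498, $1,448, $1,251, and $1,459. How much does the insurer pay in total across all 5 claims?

$5,382

Claim 1 ($4,461): $3,137 to deductible, leaving $1,324; coinsurance $1,324 × 10% = $132.40. Patient pays $3,269.40; OOP now $3,269.40. Insurer: $4,461 − $3,269.40 = $1,191.60.
Claim 2 ($498): deductible met; 10% of $498 = $49.80. Patient pays $49.80; OOP now $3,319.20. Insurer: $498 − $49.80 = $448.20.
Claim 3 ($1,448): 10% coinsurance on $1,448 = $144.80. Patient owes $144.80 (running OOP $3,464). Plan pays $1,448 − $144.80 = $1,303.20.
Claim 4 ($1,251): deductible already satisfied, so patient's share is 10% × $1,251 = $125.10. Cost to patient: $125.10. OOP to date $3,589.10. Insurer: $1,251 − $125.10 = $1,125.90.
Claim 5 ($1,459): 10% coinsurance on $1,459 = $145.90. Cost to patient: $145.90. OOP to date $3,735. Insurer: $1,459 − $145.90 = $1,313.10.
Insurer total = bills − patient's total = $9,117 − $3,735 = $5,382.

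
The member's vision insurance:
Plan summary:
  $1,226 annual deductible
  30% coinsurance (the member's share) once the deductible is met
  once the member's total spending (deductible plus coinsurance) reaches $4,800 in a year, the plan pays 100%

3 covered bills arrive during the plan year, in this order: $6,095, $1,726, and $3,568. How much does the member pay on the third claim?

$1,070.40

Claim 1 ($6,095): $1,226 finishes the deductible; $4,869 goes to coinsurance; member's 30% is $1,460.70. Cost to member: $2,686.70. OOP to date $2,686.70.
Claim 2 ($1,726): deductible met; 30% of $1,726 = $517.80. Cost to member: $517.80. OOP to date $3,204.50.
Claim 3 ($3,568): 30% coinsurance on $3,568 = $1,070.40. Member owes $1,070.40 (running OOP $4,274.90).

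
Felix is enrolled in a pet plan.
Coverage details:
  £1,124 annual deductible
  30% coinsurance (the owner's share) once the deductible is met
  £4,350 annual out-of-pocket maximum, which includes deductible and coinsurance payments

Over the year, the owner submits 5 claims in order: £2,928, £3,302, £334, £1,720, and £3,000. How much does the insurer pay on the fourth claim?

Claim 1 (£2,928): £1,124 finishes the deductible; £1,804 goes to coinsurance; 30% of £1,804 = £541.20. Owner pays £1,665.20; OOP now £1,665.20. Plan pays £2,928 − £1,665.20 = £1,262.80.
Claim 2 (£3,302): deductible already satisfied, so owner's share is 30% × £3,302 = £990.60. Cost to owner: £990.60. OOP to date £2,655.80. Insurer: £3,302 − £990.60 = £2,311.40.
Claim 3 (£334): deductible met; 30% of £334 = £100.20. Owner pays £100.20; OOP now £2,756. Plan pays £334 − £100.20 = £233.80.
Claim 4 (£1,720): deductible met; 30% of £1,720 = £516. Owner owes £516 (running OOP £3,272). Insurer: £1,720 − £516 = £1,204.

£1,204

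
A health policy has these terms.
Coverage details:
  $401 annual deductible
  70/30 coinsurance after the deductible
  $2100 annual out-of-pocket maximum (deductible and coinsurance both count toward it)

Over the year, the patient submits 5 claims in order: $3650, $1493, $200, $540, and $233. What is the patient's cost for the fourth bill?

#1 ($3650): $401 finishes the deductible; $3249 goes to coinsurance; patient's 30% is $974.70. Patient owes $1375.70 (running OOP $1375.70).
#2 ($1493): 30% coinsurance on $1493 = $447.90. Patient owes $447.90 (running OOP $1823.60).
#3 ($200): 30% coinsurance on $200 = $60. Patient pays $60; OOP now $1883.60.
#4 ($540): deductible already satisfied, so patient's share is 30% × $540 = $162. Patient pays $162; OOP now $2045.60.

$162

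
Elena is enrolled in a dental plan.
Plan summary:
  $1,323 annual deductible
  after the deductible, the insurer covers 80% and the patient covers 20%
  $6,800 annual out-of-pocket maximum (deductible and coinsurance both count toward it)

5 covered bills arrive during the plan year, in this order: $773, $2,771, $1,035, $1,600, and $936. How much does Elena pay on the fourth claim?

$320

Claim 1 — $773: fully absorbed by the deductible. Patient owes $773 (running OOP $773).
Claim 2 — $2,771: $550 to deductible, leaving $2,221; 20% of $2,221 = $444.20. Cost to patient: $994.20. OOP to date $1,767.20.
Claim 3 — $1,035: 20% coinsurance on $1,035 = $207. Patient owes $207 (running OOP $1,974.20).
Claim 4 — $1,600: deductible already satisfied, so patient's share is 20% × $1,600 = $320. Patient pays $320; OOP now $2,294.20.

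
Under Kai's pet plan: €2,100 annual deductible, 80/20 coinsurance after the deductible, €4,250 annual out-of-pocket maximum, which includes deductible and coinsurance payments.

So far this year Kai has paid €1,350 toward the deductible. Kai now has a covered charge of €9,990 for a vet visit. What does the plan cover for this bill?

Deductible still to meet: €2,100 − €1,350 = €750.
That leaves €9,990 − €750 = €9,240 for coinsurance.
Coinsurance: €9,240 × 20% = €1,848.
Owner responsibility before any cap: €750 + €1,848 = €2,598.
Total out-of-pocket so far would be €1,350 + €2,598 = €3,948, below the €4,250 cap — no reduction.
The plan picks up €9,990 − €2,598 = €7,392.

€7,392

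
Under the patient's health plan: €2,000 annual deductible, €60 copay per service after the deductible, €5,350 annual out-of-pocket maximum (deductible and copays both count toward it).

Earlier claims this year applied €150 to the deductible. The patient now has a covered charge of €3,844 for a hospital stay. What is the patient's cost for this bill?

€1,910

Remaining deductible: €2,000 − €150 = €1,850.
The remaining €1,994 (= €3,844 − €1,850) moves to the copay.
Copay on this service: €60.
That puts the patient's cost at €1,850 + €60 = €1,910 before any cap.
Year-to-date out-of-pocket becomes €150 + €1,910 = €2,060, still under the €5,350 maximum, so no cap applies.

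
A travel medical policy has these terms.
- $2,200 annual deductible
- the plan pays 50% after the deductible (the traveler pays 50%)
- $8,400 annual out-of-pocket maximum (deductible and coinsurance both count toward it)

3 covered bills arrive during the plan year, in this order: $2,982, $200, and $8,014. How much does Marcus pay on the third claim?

$4,007

Bill 1, $2,982: $2,200 finishes the deductible; $782 goes to coinsurance; coinsurance $782 × 50% = $391. Traveler pays $2,591; OOP now $2,591.
Bill 2, $200: 50% coinsurance on $200 = $100. Traveler owes $100 (running OOP $2,691).
Bill 3, $8,014: deductible already satisfied, so traveler's share is 50% × $8,014 = $4,007. Traveler owes $4,007 (running OOP $6,698).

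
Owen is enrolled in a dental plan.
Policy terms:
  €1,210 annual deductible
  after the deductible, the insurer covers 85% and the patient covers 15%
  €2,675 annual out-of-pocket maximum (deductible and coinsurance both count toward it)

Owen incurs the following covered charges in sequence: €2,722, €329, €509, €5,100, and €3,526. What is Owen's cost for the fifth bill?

Bill 1, €2,722: deductible takes €1,210, €1,512 remains; patient's 15% is €226.80. Cost to patient: €1,436.80. OOP to date €1,436.80.
Bill 2, €329: 15% coinsurance on €329 = €49.35. Patient owes €49.35 (running OOP €1,486.15).
Bill 3, €509: deductible already satisfied, so patient's share is 15% × €509 = €76.35. Patient owes €76.35 (running OOP €1,562.50).
Bill 4, €5,100: 15% coinsurance on €5,100 = €765. Cost to patient: €765. OOP to date €2,327.50.
Bill 5, €3,526: deductible already satisfied, so patient's share is 15% × €3,526 = €528.90. OOP would hit €2,856.40 > €2,675, so the cap limits the patient to €2,675 − €2,327.50 = €347.50.

€347.50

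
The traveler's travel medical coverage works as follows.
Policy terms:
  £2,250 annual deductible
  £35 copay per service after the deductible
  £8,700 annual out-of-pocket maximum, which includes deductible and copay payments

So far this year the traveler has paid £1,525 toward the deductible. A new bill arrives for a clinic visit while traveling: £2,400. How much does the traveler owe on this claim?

£760

£1,525 of the £2,250 deductible is already met, leaving £725.
That leaves £2,400 − £725 = £1,675 for the copay.
Copay on this service: £35.
Traveler responsibility before any cap: £725 + £35 = £760.
Cumulative spending £1,525 + £760 = £2,285 stays under the £8,700 maximum.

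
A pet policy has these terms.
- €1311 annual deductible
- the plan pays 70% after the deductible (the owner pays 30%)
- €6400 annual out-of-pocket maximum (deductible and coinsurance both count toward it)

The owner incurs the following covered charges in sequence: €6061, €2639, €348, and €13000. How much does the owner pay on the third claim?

€104.40

#1 (€6061): €1311 to deductible, leaving €4750; owner's 30% is €1425. Owner owes €2736 (running OOP €2736).
#2 (€2639): 30% coinsurance on €2639 = €791.70. Owner pays €791.70; OOP now €3527.70.
#3 (€348): 30% coinsurance on €348 = €104.40. Cost to owner: €104.40. OOP to date €3632.10.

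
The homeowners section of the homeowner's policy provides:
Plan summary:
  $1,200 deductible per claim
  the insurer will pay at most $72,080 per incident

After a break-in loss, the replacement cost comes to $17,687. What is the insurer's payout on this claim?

Subtract the deductible: $17,687 − $1,200 = $16,487.
$16,487 is within the $72,080 limit, so the insurer pays $16,487.

$16,487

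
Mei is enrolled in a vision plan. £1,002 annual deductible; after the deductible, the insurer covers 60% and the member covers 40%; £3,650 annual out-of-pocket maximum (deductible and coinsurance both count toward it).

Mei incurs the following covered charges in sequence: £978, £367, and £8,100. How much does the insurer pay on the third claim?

£5,589.20

Claim 1 (£978): fully absorbed by the deductible. Cost to member: £978. OOP to date £978. Insurer: £978 − £978 = £0.
Claim 2 (£367): £24 finishes the deductible; £343 goes to coinsurance; member's 40% is £137.20. Cost to member: £161.20. OOP to date £1,139.20. Insurer: £367 − £161.20 = £205.80.
Claim 3 (£8,100): deductible met; 40% of £8,100 = £3,240. OOP would hit £4,379.20 > £3,650, so the cap limits the member to £3,650 − £1,139.20 = £2,510.80. Insurer: £8,100 − £2,510.80 = £5,589.20.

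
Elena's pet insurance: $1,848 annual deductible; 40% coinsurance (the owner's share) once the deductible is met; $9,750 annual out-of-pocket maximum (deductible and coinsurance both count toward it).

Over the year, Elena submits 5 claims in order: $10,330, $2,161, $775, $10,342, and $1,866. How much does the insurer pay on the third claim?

Claim 1 — $10,330: $1,848 to deductible, leaving $8,482; coinsurance $8,482 × 40% = $3,392.80. Cost to owner: $5,240.80. OOP to date $5,240.80. Plan pays $10,330 − $5,240.80 = $5,089.20.
Claim 2 — $2,161: deductible already satisfied, so owner's share is 40% × $2,161 = $864.40. Cost to owner: $864.40. OOP to date $6,105.20. Insurer: $2,161 − $864.40 = $1,296.60.
Claim 3 — $775: deductible already satisfied, so owner's share is 40% × $775 = $310. Cost to owner: $310. OOP to date $6,415.20. Insurer: $775 − $310 = $465.

$465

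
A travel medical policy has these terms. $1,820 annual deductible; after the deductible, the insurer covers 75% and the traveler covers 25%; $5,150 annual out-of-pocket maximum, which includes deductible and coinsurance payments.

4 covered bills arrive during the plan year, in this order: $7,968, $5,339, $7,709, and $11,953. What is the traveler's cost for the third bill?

Claim 1 — $7,968: deductible takes $1,820, $6,148 remains; traveler's 25% is $1,537. Traveler pays $3,357; OOP now $3,357.
Claim 2 — $5,339: 25% coinsurance on $5,339 = $1,334.75. Traveler owes $1,334.75 (running OOP $4,691.75).
Claim 3 — $7,709: deductible already satisfied, so traveler's share is 25% × $7,709 = $1,927.25. That would push OOP to $6,619, over the $5,150 cap, so traveler pays $5,150 − $4,691.75 = $458.25.

$458.25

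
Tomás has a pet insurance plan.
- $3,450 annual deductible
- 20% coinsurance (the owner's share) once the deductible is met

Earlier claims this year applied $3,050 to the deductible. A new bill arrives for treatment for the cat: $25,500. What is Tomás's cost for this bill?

$3,050 of the $3,450 deductible is already met, leaving $400.
That leaves $25,500 − $400 = $25,100 for coinsurance.
20% of $25,100 = $5,020 falls to the owner.
So the owner owes $400 + $5,020 = $5,420.

$5,420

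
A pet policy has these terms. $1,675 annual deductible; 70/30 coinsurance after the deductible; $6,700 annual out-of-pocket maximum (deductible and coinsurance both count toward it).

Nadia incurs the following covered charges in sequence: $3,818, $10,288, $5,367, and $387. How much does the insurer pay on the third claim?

#1 ($3,818): deductible takes $1,675, $2,143 remains; 30% of $2,143 = $642.90. Owner pays $2,317.90; OOP now $2,317.90. Plan pays $3,818 − $2,317.90 = $1,500.10.
#2 ($10,288): deductible met; 30% of $10,288 = $3,086.40. Cost to owner: $3,086.40. OOP to date $5,404.30. Plan pays $10,288 − $3,086.40 = $7,201.60.
#3 ($5,367): deductible met; 30% of $5,367 = $1,610.10. Adding that to $5,404.30 gives $7,014.40, past the $6,700 cap; owner pays only $6,700 − $5,404.30 = $1,295.70. Insurer: $5,367 − $1,295.70 = $4,071.30.

$4,071.30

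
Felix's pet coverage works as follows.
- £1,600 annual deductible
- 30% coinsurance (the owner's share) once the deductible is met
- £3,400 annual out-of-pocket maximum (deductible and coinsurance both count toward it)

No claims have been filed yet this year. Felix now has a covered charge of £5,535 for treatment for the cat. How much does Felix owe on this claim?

£2,780.50

The full £1,600 deductible is still open; £1,600 of this bill applies to it.
That leaves £5,535 − £1,600 = £3,935 for coinsurance.
30% of £3,935 = £1,180.50 falls to the owner.
That puts the owner's cost at £1,600 + £1,180.50 = £2,780.50 before any cap.
Year-to-date out-of-pocket becomes £0 + £2,780.50 = £2,780.50, still under the £3,400 maximum, so no cap applies.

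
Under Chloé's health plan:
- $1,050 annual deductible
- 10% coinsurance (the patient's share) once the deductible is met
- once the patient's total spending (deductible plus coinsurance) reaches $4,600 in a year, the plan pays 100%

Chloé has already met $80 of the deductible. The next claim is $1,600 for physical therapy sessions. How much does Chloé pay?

$1,033

$80 of the $1,050 deductible is already met, leaving $970.
After the $970 deductible portion, $1,600 − $970 = $630 is subject to coinsurance.
Patient's 10% share of $630 is $63.
So the patient owes $970 + $63 = $1,033 before any cap.
Cumulative spending $80 + $1,033 = $1,113 stays under the $4,600 maximum.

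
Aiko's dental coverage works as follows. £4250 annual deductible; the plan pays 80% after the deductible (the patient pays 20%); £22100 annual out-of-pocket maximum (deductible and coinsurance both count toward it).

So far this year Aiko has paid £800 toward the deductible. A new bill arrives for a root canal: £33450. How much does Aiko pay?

£9450

£800 of the £4250 deductible is already met, leaving £3450.
That leaves £33450 − £3450 = £30000 for coinsurance.
Patient's 20% share of £30000 is £6000.
That puts the patient's cost at £3450 + £6000 = £9450 before any cap.
Total out-of-pocket so far would be £800 + £9450 = £10250, below the £22100 cap — no reduction.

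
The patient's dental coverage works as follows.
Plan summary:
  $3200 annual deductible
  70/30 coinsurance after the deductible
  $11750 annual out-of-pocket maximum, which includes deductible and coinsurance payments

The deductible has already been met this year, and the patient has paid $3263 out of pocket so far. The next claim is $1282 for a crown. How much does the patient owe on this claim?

With the deductible met, the entire $1282 is subject to coinsurance.
30% of $1282 = $384.60 falls to the patient.
Total out-of-pocket so far would be $3263 + $384.60 = $3647.60, below the $11750 cap — no reduction.

$384.60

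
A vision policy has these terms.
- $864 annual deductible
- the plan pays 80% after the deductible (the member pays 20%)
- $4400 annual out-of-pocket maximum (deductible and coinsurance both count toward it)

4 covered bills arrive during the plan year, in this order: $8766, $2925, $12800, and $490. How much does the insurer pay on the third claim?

$11429.40

Claim 1 ($8766): $864 to deductible, leaving $7902; 20% of $7902 = $1580.40. Member owes $2444.40 (running OOP $2444.40). Plan pays $8766 − $2444.40 = $6321.60.
Claim 2 ($2925): deductible already satisfied, so member's share is 20% × $2925 = $585. Member owes $585 (running OOP $3029.40). Plan pays $2925 − $585 = $2340.
Claim 3 ($12800): deductible already satisfied, so member's share is 20% × $12800 = $2560. Adding that to $3029.40 gives $5589.40, past the $4400 cap; member pays only $4400 − $3029.40 = $1370.60. Insurer: $12800 − $1370.60 = $11429.40.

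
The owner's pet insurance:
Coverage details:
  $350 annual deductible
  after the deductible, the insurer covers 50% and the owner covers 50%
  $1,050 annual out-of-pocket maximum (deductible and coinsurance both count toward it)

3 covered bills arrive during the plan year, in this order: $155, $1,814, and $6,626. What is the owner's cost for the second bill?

Claim 1 ($155): all of it applies to the deductible. Owner owes $155 (running OOP $155).
Claim 2 ($1,814): deductible takes $195, $1,619 remains; owner's 50% is $809.50. Claim cost before the cap: $195 + $809.50 = $1,004.50. That would push OOP to $1,159.50, over the $1,050 cap, so owner pays $1,050 − $155 = $895.

$895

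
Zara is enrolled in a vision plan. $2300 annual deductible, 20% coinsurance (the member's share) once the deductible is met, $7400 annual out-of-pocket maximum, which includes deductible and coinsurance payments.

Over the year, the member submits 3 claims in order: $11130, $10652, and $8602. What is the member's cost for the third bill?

Bill 1, $11130: $2300 to deductible, leaving $8830; member's 20% is $1766. Member pays $4066; OOP now $4066.
Bill 2, $10652: 20% coinsurance on $10652 = $2130.40. Cost to member: $2130.40. OOP to date $6196.40.
Bill 3, $8602: deductible already satisfied, so member's share is 20% × $8602 = $1720.40. OOP would hit $7916.80 > $7400, so the cap limits the member to $7400 − $6196.40 = $1203.60.

$1203.60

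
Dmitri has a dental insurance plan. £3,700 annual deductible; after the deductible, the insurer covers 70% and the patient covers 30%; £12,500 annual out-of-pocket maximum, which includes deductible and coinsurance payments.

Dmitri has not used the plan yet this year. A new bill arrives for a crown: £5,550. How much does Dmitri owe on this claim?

The full £3,700 deductible is still open; £3,700 of this bill applies to it.
The remaining £1,850 (= £5,550 − £3,700) moves to coinsurance.
Patient's 30% share of £1,850 is £555.
So the patient owes £3,700 + £555 = £4,255 before any cap.
Cumulative spending £0 + £4,255 = £4,255 stays under the £12,500 maximum.

£4,255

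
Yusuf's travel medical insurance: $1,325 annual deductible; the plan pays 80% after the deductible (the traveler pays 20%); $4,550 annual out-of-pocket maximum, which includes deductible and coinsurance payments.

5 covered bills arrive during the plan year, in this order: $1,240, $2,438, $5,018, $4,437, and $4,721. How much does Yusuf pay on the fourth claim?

$887.40

Claim 1 — $1,240: all of it applies to the deductible. Cost to traveler: $1,240. OOP to date $1,240.
Claim 2 — $2,438: $85 finishes the deductible; $2,353 goes to coinsurance; 20% of $2,353 = $470.60. Traveler pays $555.60; OOP now $1,795.60.
Claim 3 — $5,018: deductible already satisfied, so traveler's share is 20% × $5,018 = $1,003.60. Traveler owes $1,003.60 (running OOP $2,799.20).
Claim 4 — $4,437: 20% coinsurance on $4,437 = $887.40. Traveler owes $887.40 (running OOP $3,686.60).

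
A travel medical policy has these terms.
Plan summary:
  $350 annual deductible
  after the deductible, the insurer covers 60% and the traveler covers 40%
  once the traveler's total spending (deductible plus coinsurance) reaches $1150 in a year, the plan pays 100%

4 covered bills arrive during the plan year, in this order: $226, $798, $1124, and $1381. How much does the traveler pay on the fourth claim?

$80.80

Bill 1, $226: fully absorbed by the deductible. Cost to traveler: $226. OOP to date $226.
Bill 2, $798: $124 to deductible, leaving $674; 40% of $674 = $269.60. Traveler pays $393.60; OOP now $619.60.
Bill 3, $1124: 40% coinsurance on $1124 = $449.60. Traveler pays $449.60; OOP now $1069.20.
Bill 4, $1381: deductible already satisfied, so traveler's share is 40% × $1381 = $552.40. Adding that to $1069.20 gives $1621.60, past the $1150 cap; traveler pays only $1150 − $1069.20 = $80.80.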